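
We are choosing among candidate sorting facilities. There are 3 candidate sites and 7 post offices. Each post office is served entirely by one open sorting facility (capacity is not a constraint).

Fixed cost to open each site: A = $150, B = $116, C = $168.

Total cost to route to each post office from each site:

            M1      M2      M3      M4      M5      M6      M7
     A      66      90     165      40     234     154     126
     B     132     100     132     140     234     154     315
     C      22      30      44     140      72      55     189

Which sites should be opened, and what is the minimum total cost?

For any fixed open set, each post office goes to its cheapest open site; total = fixed + service.
{A, C}: M1→C 22, M2→C 30, M3→C 44, M4→A 40, M5→C 72, M6→C 55, M7→A 126. Service 389; fixed 318; total 707.
{C}: M1→C 22, M2→C 30, M3→C 44, M4→C 140, M5→C 72, M6→C 55, M7→C 189. Service 552; fixed 168; total 720.
{A, B, C}: service 389 + fixed 434 = 823
{B}: service 1207 + fixed 116 = 1323
(All 7 nonempty subsets were checked; A and C is lowest.)

Open A and C; minimum total cost 707.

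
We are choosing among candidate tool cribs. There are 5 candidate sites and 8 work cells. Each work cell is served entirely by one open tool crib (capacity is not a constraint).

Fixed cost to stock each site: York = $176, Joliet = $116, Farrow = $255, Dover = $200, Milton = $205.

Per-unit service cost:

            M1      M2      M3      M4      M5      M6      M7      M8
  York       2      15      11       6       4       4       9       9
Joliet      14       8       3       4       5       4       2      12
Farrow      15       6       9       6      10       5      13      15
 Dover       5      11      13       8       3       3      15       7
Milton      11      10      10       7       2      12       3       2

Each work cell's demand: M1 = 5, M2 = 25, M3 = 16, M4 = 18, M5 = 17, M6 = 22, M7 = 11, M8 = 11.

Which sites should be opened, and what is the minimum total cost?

For any fixed open set, each work cell goes to its cheapest open site; total = fixed + service.
{Joliet}: M1→Joliet 14·5=70, M2→Joliet 8·25=200, M3→Joliet 3·16=48, M4→Joliet 4·18=72, M5→Joliet 5·17=85, M6→Joliet 4·22=88, M7→Joliet 2·11=22, M8→Joliet 12·11=132. Service 717; fixed 116; total 833.
{Joliet, Milton}: service 541 + fixed 321 = 862
{Joliet, Dover}: M1→Dover 5·5=25, M2→Joliet 8·25=200, M3→Joliet 3·16=48, M4→Joliet 4·18=72, M5→Dover 3·17=51, M6→Dover 3·22=66, M7→Joliet 2·11=22, M8→Dover 7·11=77. Service 561; fixed 316; total 877.
{York, Joliet, Farrow, Dover, Milton}: M1→York 2·5=10, M2→Farrow 6·25=150, M3→Joliet 3·16=48, M4→Joliet 4·18=72, M5→Milton 2·17=34, M6→Dover 3·22=66, M7→Joliet 2·11=22, M8→Milton 2·11=22. Service 424; fixed 952; total 1376.
No other subset beats 833.

Open Joliet only; minimum total cost 833.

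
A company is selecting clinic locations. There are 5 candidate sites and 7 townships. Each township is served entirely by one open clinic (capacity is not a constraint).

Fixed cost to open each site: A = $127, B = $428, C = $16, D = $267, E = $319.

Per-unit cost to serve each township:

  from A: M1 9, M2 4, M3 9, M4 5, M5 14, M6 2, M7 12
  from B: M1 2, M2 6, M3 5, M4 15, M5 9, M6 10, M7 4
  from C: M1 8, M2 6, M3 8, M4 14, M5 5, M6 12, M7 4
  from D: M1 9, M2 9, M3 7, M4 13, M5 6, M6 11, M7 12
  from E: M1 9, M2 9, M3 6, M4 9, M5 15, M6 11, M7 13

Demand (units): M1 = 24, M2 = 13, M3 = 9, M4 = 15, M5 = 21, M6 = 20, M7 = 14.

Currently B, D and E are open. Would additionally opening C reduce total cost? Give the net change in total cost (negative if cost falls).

Current service cost with {B, D, E}: 688.
Adding C: each township re-picks its cheapest; new service cost 667, saving 21.
Extra fixed cost: 16. Net change = 16 − 21 = -5.
(Totals: 1702 → 1697.)

Yes — net change −5 (cost falls by 5).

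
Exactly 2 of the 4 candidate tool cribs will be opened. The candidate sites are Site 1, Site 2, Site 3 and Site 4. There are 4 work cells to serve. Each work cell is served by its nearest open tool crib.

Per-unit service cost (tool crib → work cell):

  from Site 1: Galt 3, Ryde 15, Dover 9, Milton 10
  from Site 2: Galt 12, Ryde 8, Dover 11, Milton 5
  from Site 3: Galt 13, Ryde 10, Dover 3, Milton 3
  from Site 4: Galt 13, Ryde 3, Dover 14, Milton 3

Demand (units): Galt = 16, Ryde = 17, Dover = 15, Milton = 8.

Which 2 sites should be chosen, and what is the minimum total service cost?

With exactly 2 open, each work cell uses its cheapest among the chosen.
{Site 1, Site 4}: Galt→Site 1 3·16=48, Ryde→Site 4 3·17=51, Dover→Site 1 9·15=135, Milton→Site 4 3·8=24. Service cost 258.
{Site 1, Site 3}: service cost 287
{Site 3, Site 4}: service cost 328
Among all 6 size-2 choices, {Site 1, Site 4} is lowest.

Choose Site 1 and Site 4; total service cost 258.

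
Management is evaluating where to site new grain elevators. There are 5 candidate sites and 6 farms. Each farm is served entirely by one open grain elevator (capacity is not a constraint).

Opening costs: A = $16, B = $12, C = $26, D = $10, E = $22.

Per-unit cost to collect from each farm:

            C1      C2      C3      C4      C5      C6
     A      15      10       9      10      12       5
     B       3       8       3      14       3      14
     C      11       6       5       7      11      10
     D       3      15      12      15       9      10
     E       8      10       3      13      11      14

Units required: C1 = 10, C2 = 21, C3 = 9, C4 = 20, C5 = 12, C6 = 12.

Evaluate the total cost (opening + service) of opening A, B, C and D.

Each farm is assigned to its cheapest site among the open ones.
{A, B, C, D}: C1→B 3·10=30, C2→C 6·21=126, C3→B 3·9=27, C4→C 7·20=140, C5→B 3·12=36, C6→A 5·12=60. Service 419; fixed 64; total 483.

Total cost: 483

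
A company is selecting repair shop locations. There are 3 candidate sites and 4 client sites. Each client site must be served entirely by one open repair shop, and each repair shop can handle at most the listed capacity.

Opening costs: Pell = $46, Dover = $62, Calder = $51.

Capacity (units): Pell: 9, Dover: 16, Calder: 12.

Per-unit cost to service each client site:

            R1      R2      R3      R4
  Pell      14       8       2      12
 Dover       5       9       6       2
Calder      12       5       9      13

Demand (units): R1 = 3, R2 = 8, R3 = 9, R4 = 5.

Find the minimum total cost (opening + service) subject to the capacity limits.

Open {Pell, Dover}: R1→Dover 5·3=15, R2→Dover 9·8=72, R3→Pell 2·9=18, R4→Dover 2·5=10.
Loads: Pell carries 9/9, Dover carries 16/16. Service 115; fixed 108; total 223.
Next best feasible plan costs 242.

Minimum total cost: 223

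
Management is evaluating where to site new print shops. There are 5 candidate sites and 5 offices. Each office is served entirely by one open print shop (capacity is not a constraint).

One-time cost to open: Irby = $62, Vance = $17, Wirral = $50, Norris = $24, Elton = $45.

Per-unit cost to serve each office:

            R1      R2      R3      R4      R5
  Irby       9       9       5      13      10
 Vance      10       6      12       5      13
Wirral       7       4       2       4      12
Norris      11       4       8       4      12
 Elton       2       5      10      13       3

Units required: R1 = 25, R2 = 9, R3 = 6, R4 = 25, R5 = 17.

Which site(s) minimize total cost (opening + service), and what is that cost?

For any fixed open set, each office goes to its cheapest open site; total = fixed + service.
{Wirral, Elton}: R1→Elton 2·25=50, R2→Wirral 4·9=36, R3→Wirral 2·6=12, R4→Wirral 4·25=100, R5→Elton 3·17=51. Service 249; fixed 95; total 344.
{Norris, Elton}: service 285 + fixed 69 = 354
{Vance, Wirral, Elton}: service 249 + fixed 112 = 361
{Irby, Vance, Wirral, Norris, Elton}: service 249 + fixed 198 = 447
No other subset beats 344.

Open Wirral and Elton; minimum total cost 344.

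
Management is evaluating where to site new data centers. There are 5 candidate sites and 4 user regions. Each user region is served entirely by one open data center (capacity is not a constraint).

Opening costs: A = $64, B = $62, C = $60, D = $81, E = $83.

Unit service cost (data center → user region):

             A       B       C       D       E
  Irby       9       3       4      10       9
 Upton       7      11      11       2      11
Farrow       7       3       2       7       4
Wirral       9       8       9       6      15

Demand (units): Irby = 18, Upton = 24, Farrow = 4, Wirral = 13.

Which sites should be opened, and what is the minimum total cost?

Open B and D; minimum total cost 335.

For any fixed open set, each user region goes to its cheapest open site; total = fixed + service.
{B, D}: Irby→B 3·18=54, Upton→D 2·24=48, Farrow→B 3·4=12, Wirral→D 6·13=78. Service 192; fixed 143; total 335.
{C, D}: Irby→C 4·18=72, Upton→D 2·24=48, Farrow→C 2·4=8, Wirral→D 6·13=78. Service 206; fixed 141; total 347.
{B, C, D}: service 188 + fixed 203 = 391
{A, B, C, D, E}: Irby→B 3·18=54, Upton→D 2·24=48, Farrow→C 2·4=8, Wirral→D 6·13=78. Service 188; fixed 350; total 538.
No other subset beats 335.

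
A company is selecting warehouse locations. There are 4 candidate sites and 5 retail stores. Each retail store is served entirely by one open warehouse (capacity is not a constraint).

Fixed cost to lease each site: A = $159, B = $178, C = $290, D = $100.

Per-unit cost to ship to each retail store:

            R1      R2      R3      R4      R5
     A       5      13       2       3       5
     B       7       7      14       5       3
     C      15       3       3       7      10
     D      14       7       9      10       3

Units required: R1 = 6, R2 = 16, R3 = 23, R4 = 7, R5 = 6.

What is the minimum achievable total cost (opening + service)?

Minimum total cost: 486

For any fixed open set, each retail store goes to its cheapest open site; total = fixed + service.
{A, D}: R1→A 5·6=30, R2→D 7·16=112, R3→A 2·23=46, R4→A 3·7=21, R5→D 3·6=18. Service 227; fixed 259; total 486.
{A}: service 335 + fixed 159 = 494
{A, B}: R1→A 5·6=30, R2→B 7·16=112, R3→A 2·23=46, R4→A 3·7=21, R5→B 3·6=18. Service 227; fixed 337; total 564.
{A, B, C, D}: R1→A 5·6=30, R2→C 3·16=48, R3→A 2·23=46, R4→A 3·7=21, R5→B 3·6=18. Service 163; fixed 727; total 890.
No other subset beats 486.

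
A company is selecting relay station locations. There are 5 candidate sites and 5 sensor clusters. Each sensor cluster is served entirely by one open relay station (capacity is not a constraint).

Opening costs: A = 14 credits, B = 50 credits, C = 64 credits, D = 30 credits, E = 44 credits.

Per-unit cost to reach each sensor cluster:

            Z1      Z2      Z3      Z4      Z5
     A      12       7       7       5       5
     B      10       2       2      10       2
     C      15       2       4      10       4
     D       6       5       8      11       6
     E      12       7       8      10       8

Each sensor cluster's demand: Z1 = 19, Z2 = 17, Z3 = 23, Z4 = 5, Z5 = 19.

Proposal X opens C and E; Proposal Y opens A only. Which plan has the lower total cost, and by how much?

Proposal X is cheaper by 54.

Proposal X: {C, E}: Z1→E 12·19=228, Z2→C 2·17=34, Z3→C 4·23=92, Z4→C 10·5=50, Z5→C 4·19=76. Service 480; fixed 108; total 588.
Proposal Y: {A}: Z1→A 12·19=228, Z2→A 7·17=119, Z3→A 7·23=161, Z4→A 5·5=25, Z5→A 5·19=95. Service 628; fixed 14; total 642.
Difference: |588 − 642| = 54.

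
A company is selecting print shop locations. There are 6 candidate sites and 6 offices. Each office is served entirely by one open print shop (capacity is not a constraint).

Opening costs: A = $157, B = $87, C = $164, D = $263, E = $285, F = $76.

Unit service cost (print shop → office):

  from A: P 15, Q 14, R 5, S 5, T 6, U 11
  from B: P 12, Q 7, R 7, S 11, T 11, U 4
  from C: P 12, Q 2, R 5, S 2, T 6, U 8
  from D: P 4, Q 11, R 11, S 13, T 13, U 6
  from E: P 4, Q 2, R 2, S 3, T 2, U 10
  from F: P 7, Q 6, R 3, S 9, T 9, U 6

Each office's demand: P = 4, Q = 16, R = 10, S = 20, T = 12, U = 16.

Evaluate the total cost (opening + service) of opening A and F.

Each office is assigned to its cheapest site among the open ones.
{A, F}: P→F 7·4=28, Q→F 6·16=96, R→F 3·10=30, S→A 5·20=100, T→A 6·12=72, U→F 6·16=96. Service 422; fixed 233; total 655.

Total cost: 655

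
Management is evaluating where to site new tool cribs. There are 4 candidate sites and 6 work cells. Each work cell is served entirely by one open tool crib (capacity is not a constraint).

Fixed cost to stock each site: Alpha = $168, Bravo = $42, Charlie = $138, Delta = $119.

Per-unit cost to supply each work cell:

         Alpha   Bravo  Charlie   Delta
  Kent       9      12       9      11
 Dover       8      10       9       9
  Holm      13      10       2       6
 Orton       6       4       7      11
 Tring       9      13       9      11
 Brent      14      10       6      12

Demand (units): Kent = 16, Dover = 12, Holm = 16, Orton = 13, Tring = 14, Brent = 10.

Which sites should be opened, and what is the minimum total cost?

For any fixed open set, each work cell goes to its cheapest open site; total = fixed + service.
{Charlie}: Kent→Charlie 9·16=144, Dover→Charlie 9·12=108, Holm→Charlie 2·16=32, Orton→Charlie 7·13=91, Tring→Charlie 9·14=126, Brent→Charlie 6·10=60. Service 561; fixed 138; total 699.
{Bravo, Charlie}: Kent→Charlie 9·16=144, Dover→Charlie 9·12=108, Holm→Charlie 2·16=32, Orton→Bravo 4·13=52, Tring→Charlie 9·14=126, Brent→Charlie 6·10=60. Service 522; fixed 180; total 702.
{Charlie, Delta}: Kent→Charlie 9·16=144, Dover→Charlie 9·12=108, Holm→Charlie 2·16=32, Orton→Charlie 7·13=91, Tring→Charlie 9·14=126, Brent→Charlie 6·10=60. Service 561; fixed 257; total 818.
{Alpha, Bravo, Charlie, Delta}: Kent→Alpha 9·16=144, Dover→Alpha 8·12=96, Holm→Charlie 2·16=32, Orton→Bravo 4·13=52, Tring→Alpha 9·14=126, Brent→Charlie 6·10=60. Service 510; fixed 467; total 977.
No other subset beats 699.

Open Charlie only; minimum total cost 699.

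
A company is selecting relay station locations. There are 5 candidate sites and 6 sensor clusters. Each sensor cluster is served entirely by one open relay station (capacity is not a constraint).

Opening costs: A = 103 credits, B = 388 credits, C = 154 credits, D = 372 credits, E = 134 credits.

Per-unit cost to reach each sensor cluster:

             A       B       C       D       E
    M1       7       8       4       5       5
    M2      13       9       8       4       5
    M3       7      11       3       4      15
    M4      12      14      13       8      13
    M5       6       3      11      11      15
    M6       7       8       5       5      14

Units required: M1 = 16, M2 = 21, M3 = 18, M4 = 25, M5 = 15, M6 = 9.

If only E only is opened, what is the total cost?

Total cost: 1265

Each sensor cluster is assigned to its cheapest site among the open ones.
{E}: M1→E 5·16=80, M2→E 5·21=105, M3→E 15·18=270, M4→E 13·25=325, M5→E 15·15=225, M6→E 14·9=126. Service 1131; fixed 134; total 1265.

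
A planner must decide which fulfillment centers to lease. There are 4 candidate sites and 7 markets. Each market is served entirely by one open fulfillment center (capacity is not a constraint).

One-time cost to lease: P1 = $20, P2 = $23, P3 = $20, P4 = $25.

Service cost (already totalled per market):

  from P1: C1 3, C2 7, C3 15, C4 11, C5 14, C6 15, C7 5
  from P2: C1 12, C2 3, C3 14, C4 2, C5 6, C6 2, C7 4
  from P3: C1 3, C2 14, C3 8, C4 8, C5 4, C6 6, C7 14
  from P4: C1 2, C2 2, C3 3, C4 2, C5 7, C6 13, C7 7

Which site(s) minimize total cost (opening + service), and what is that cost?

Open P4 only; minimum total cost 61.

For any fixed open set, each market goes to its cheapest open site; total = fixed + service.
{P4}: C1→P4 2, C2→P4 2, C3→P4 3, C4→P4 2, C5→P4 7, C6→P4 13, C7→P4 7. Service 36; fixed 25; total 61.
{P2}: service 43 + fixed 23 = 66
{P2, P3}: service 26 + fixed 43 = 69
{P1, P2, P3, P4}: service 19 + fixed 88 = 107
(All 15 nonempty subsets were checked; P4 only is lowest.)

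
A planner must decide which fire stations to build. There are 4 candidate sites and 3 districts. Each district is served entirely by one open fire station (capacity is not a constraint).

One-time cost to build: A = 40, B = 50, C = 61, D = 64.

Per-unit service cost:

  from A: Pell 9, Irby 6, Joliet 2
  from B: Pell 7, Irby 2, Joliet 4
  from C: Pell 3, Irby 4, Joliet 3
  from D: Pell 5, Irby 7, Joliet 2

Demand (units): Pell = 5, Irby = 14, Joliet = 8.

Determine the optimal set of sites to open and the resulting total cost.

For any fixed open set, each district goes to its cheapest open site; total = fixed + service.
{B}: Pell→B 7·5=35, Irby→B 2·14=28, Joliet→B 4·8=32. Service 95; fixed 50; total 145.
{C}: service 95 + fixed 61 = 156
{A, B}: Pell→B 7·5=35, Irby→B 2·14=28, Joliet→A 2·8=16. Service 79; fixed 90; total 169.
{A, B, C, D}: service 59 + fixed 215 = 274
No other subset beats 145.

Open B only; minimum total cost 145.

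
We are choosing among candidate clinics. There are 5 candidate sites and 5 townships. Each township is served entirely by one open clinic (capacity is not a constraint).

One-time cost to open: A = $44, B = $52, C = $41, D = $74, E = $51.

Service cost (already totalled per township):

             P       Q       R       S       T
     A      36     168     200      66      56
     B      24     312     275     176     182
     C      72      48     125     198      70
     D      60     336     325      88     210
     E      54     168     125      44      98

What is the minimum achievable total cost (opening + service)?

For any fixed open set, each township goes to its cheapest open site; total = fixed + service.
{A, C}: P→A 36, Q→C 48, R→C 125, S→A 66, T→A 56. Service 331; fixed 85; total 416.
{C, E}: service 341 + fixed 92 = 433
{A, C, E}: service 309 + fixed 136 = 445
{A, B, C, D, E}: service 297 + fixed 262 = 559
No other subset beats 416.

Minimum total cost: 416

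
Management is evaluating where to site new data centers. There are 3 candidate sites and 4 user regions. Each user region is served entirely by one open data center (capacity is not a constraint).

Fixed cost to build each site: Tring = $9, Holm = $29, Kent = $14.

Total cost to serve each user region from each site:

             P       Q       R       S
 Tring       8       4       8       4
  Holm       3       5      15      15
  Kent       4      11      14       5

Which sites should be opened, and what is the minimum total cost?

Open Tring only; minimum total cost 33.

For any fixed open set, each user region goes to its cheapest open site; total = fixed + service.
{Tring}: P→Tring 8, Q→Tring 4, R→Tring 8, S→Tring 4. Service 24; fixed 9; total 33.
{Tring, Kent}: service 20 + fixed 23 = 43
{Kent}: P→Kent 4, Q→Kent 11, R→Kent 14, S→Kent 5. Service 34; fixed 14; total 48.
{Tring, Holm, Kent}: service 19 + fixed 52 = 71
No other subset beats 33.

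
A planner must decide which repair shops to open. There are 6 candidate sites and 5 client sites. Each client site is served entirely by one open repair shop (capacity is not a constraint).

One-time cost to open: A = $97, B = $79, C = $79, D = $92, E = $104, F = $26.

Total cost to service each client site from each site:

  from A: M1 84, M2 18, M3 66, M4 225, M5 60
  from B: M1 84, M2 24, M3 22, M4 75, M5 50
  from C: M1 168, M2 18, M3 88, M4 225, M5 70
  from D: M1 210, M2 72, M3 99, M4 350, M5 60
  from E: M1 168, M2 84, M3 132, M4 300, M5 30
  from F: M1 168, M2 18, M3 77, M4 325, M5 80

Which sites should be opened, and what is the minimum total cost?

Open B only; minimum total cost 334.

For any fixed open set, each client site goes to its cheapest open site; total = fixed + service.
{B}: M1→B 84, M2→B 24, M3→B 22, M4→B 75, M5→B 50. Service 255; fixed 79; total 334.
{B, F}: service 249 + fixed 105 = 354
{B, C}: service 249 + fixed 158 = 407
{A, B, C, D, E, F}: service 229 + fixed 477 = 706
No other subset beats 334.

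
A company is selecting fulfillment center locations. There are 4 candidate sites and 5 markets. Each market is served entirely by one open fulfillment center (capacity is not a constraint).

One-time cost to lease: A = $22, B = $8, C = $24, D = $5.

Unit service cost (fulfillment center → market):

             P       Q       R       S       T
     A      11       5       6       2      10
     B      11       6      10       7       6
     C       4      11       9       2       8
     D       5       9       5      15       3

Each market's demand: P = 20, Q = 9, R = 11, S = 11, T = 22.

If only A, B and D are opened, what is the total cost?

Total cost: 323

Each market is assigned to its cheapest site among the open ones.
{A, B, D}: P→D 5·20=100, Q→A 5·9=45, R→D 5·11=55, S→A 2·11=22, T→D 3·22=66. Service 288; fixed 35; total 323.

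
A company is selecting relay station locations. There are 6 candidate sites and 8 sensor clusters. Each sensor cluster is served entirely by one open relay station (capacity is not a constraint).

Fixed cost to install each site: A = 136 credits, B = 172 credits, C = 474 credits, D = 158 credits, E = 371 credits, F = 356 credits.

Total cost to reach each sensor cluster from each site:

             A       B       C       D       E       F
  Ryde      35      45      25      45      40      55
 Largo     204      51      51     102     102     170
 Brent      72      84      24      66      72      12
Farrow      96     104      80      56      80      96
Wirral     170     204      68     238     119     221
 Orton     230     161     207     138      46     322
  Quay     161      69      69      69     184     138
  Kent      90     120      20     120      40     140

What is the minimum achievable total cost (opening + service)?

Minimum total cost: 992

For any fixed open set, each sensor cluster goes to its cheapest open site; total = fixed + service.
{D}: Ryde→D 45, Largo→D 102, Brent→D 66, Farrow→D 56, Wirral→D 238, Orton→D 138, Quay→D 69, Kent→D 120. Service 834; fixed 158; total 992.
{B}: Ryde→B 45, Largo→B 51, Brent→B 84, Farrow→B 104, Wirral→B 204, Orton→B 161, Quay→B 69, Kent→B 120. Service 838; fixed 172; total 1010.
{C}: Ryde→C 25, Largo→C 51, Brent→C 24, Farrow→C 80, Wirral→C 68, Orton→C 207, Quay→C 69, Kent→C 20. Service 544; fixed 474; total 1018.
{A, B, C, D, E, F}: service 347 + fixed 1667 = 2014
No other subset beats 992.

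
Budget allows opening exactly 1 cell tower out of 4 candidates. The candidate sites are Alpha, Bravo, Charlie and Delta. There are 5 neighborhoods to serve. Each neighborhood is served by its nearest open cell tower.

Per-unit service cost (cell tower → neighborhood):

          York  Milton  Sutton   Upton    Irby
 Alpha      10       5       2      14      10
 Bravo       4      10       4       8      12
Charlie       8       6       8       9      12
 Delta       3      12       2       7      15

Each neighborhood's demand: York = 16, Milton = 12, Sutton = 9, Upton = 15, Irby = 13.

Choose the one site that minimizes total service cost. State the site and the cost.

Choose Bravo only; total service cost 496.

With exactly 1 open, each neighborhood uses its cheapest among the chosen.
{Bravo}: York→Bravo 4·16=64, Milton→Bravo 10·12=120, Sutton→Bravo 4·9=36, Upton→Bravo 8·15=120, Irby→Bravo 12·13=156. Service cost 496.
{Delta}: service cost 510
{Charlie}: service cost 563
Among all 4 size-1 choices, {Bravo} is lowest.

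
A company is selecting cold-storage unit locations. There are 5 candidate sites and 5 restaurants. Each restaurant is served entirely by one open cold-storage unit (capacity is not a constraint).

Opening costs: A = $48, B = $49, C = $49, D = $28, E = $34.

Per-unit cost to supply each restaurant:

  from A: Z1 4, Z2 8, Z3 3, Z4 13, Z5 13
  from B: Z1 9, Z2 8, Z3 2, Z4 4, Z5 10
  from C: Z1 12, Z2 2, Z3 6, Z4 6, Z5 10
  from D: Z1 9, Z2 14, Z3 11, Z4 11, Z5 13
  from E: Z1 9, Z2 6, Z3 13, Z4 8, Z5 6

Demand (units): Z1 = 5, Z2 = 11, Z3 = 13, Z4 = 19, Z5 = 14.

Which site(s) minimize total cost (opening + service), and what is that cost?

Open B and E; minimum total cost 380.

For any fixed open set, each restaurant goes to its cheapest open site; total = fixed + service.
{B, E}: Z1→B 9·5=45, Z2→E 6·11=66, Z3→B 2·13=26, Z4→B 4·19=76, Z5→E 6·14=84. Service 297; fixed 83; total 380.
{B, C, E}: Z1→B 9·5=45, Z2→C 2·11=22, Z3→B 2·13=26, Z4→B 4·19=76, Z5→E 6·14=84. Service 253; fixed 132; total 385.
{A, B, E}: service 272 + fixed 131 = 403
{A, B, C, D, E}: service 228 + fixed 208 = 436
No other subset beats 380.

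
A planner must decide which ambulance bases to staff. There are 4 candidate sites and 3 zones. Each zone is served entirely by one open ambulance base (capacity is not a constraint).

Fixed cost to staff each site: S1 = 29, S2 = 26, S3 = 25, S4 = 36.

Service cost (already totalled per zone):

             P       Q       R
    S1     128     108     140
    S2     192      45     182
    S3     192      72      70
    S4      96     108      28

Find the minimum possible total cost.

Minimum total cost: 231

For any fixed open set, each zone goes to its cheapest open site; total = fixed + service.
{S2, S4}: P→S4 96, Q→S2 45, R→S4 28. Service 169; fixed 62; total 231.
{S2, S3, S4}: service 169 + fixed 87 = 256
{S3, S4}: service 196 + fixed 61 = 257
{S1, S2, S3, S4}: service 169 + fixed 116 = 285
No other subset beats 231.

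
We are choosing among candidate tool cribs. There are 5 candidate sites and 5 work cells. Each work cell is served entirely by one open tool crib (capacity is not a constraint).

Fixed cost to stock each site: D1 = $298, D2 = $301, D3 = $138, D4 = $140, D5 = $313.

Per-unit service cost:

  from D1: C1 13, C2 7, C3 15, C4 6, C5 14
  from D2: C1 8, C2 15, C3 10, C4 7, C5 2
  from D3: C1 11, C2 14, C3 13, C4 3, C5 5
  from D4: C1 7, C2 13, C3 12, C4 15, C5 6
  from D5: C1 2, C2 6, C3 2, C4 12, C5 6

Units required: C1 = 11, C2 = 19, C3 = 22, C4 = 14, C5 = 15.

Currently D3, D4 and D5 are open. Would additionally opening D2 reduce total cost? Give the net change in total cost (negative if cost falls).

No — net change +256 (cost rises by 256).

Current service cost with {D3, D4, D5}: 297.
Adding D2: each work cell re-picks its cheapest; new service cost 252, saving 45.
Extra fixed cost: 301. Net change = 301 − 45 = 256.
(Totals: 888 → 1144.)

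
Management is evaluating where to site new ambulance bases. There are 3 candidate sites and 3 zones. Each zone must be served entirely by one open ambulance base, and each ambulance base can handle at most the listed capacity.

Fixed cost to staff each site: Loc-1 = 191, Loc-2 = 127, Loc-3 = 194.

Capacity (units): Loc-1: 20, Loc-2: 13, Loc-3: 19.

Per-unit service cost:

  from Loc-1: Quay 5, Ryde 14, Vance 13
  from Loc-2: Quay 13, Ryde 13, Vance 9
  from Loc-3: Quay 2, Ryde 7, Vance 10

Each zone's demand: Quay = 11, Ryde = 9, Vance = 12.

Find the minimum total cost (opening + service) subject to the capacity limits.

Minimum total cost: 607

Open {Loc-1, Loc-2}: Quay→Loc-1 5·11=55, Ryde→Loc-1 14·9=126, Vance→Loc-2 9·12=108.
Loads: Loc-1 carries 20/20, Loc-2 carries 12/13. Service 289; fixed 318; total 607.
Next best feasible plan costs 686.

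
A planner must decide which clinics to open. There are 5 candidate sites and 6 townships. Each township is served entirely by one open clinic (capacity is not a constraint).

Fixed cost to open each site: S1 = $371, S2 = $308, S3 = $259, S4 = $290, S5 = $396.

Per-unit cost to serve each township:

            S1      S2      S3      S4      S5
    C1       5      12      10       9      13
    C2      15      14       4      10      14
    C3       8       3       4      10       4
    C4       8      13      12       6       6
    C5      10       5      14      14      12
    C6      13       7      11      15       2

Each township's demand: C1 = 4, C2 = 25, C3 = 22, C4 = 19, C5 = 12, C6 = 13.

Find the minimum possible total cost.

Minimum total cost: 1026

For any fixed open set, each township goes to its cheapest open site; total = fixed + service.
{S3}: C1→S3 10·4=40, C2→S3 4·25=100, C3→S3 4·22=88, C4→S3 12·19=228, C5→S3 14·12=168, C6→S3 11·13=143. Service 767; fixed 259; total 1026.
{S2, S3}: service 585 + fixed 567 = 1152
{S3, S5}: C1→S3 10·4=40, C2→S3 4·25=100, C3→S3 4·22=88, C4→S5 6·19=114, C5→S5 12·12=144, C6→S5 2·13=26. Service 512; fixed 655; total 1167.
{S1, S2, S3, S4, S5}: service 386 + fixed 1624 = 2010
No other subset beats 1026.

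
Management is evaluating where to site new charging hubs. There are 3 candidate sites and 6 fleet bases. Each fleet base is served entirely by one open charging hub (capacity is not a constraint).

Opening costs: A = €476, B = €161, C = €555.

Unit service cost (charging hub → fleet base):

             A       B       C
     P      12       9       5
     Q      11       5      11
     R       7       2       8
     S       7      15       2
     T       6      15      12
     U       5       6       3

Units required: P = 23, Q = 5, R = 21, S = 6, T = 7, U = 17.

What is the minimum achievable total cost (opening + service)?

For any fixed open set, each fleet base goes to its cheapest open site; total = fixed + service.
{B}: P→B 9·23=207, Q→B 5·5=25, R→B 2·21=42, S→B 15·6=90, T→B 15·7=105, U→B 6·17=102. Service 571; fixed 161; total 732.
{C}: P→C 5·23=115, Q→C 11·5=55, R→C 8·21=168, S→C 2·6=12, T→C 12·7=84, U→C 3·17=51. Service 485; fixed 555; total 1040.
{B, C}: P→C 5·23=115, Q→B 5·5=25, R→B 2·21=42, S→C 2·6=12, T→C 12·7=84, U→C 3·17=51. Service 329; fixed 716; total 1045.
{A, B, C}: service 287 + fixed 1192 = 1479
No other subset beats 732.

Minimum total cost: 732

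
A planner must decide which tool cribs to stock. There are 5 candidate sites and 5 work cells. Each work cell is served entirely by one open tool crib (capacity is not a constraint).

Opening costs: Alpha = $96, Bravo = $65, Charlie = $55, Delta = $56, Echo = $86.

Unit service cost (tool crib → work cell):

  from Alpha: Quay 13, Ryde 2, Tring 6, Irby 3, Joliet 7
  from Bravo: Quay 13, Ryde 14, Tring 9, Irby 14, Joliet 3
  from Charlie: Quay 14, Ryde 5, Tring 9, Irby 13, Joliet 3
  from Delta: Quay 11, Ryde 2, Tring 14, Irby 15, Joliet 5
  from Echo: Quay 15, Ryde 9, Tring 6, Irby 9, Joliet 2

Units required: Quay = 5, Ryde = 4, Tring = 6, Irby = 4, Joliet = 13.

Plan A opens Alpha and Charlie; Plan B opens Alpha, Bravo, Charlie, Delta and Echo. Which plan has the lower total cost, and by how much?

Plan A is cheaper by 184.

Plan A: {Alpha, Charlie}: Quay→Alpha 13·5=65, Ryde→Alpha 2·4=8, Tring→Alpha 6·6=36, Irby→Alpha 3·4=12, Joliet→Charlie 3·13=39. Service 160; fixed 151; total 311.
Plan B: {Alpha, Bravo, Charlie, Delta, Echo}: Quay→Delta 11·5=55, Ryde→Alpha 2·4=8, Tring→Alpha 6·6=36, Irby→Alpha 3·4=12, Joliet→Echo 2·13=26. Service 137; fixed 358; total 495.
Difference: |311 − 495| = 184.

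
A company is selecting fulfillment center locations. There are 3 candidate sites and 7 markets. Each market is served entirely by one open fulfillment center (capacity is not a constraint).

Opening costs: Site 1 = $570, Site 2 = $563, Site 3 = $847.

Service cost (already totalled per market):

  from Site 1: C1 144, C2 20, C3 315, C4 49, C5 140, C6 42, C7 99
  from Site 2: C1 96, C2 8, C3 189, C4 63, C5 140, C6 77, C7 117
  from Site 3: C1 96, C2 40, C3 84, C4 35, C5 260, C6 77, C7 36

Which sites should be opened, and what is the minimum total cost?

Open Site 2 only; minimum total cost 1253.

For any fixed open set, each market goes to its cheapest open site; total = fixed + service.
{Site 2}: C1→Site 2 96, C2→Site 2 8, C3→Site 2 189, C4→Site 2 63, C5→Site 2 140, C6→Site 2 77, C7→Site 2 117. Service 690; fixed 563; total 1253.
{Site 1}: service 809 + fixed 570 = 1379
{Site 3}: service 628 + fixed 847 = 1475
{Site 1, Site 2, Site 3}: C1→Site 2 96, C2→Site 2 8, C3→Site 3 84, C4→Site 3 35, C5→Site 1 140, C6→Site 1 42, C7→Site 3 36. Service 441; fixed 1980; total 2421.
(All 7 nonempty subsets were checked; Site 2 only is lowest.)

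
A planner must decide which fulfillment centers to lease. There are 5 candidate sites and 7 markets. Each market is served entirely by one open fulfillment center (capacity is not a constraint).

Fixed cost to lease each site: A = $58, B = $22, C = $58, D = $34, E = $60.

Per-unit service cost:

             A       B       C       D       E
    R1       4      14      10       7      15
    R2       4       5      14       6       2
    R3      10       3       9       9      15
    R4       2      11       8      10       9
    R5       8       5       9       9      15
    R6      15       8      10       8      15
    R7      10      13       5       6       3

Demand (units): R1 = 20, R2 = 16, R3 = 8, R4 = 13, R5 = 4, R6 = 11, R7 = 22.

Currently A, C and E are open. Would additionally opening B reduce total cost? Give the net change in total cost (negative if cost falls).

Current service cost with {A, C, E}: 418.
Adding B: each market re-picks its cheapest; new service cost 336, saving 82.
Extra fixed cost: 22. Net change = 22 − 82 = -60.
(Totals: 594 → 534.)

Yes — net change −60 (cost falls by 60).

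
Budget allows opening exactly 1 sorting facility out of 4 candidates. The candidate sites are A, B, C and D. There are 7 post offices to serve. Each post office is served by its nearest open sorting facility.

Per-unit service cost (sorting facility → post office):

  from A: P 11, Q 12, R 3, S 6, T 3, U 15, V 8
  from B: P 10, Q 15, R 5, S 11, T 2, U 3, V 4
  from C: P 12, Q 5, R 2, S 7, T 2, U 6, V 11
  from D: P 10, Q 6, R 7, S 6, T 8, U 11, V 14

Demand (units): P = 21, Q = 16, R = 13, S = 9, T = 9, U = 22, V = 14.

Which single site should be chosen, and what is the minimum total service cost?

Choose C only; total service cost 725.

With exactly 1 open, each post office uses its cheapest among the chosen.
{C}: P→C 12·21=252, Q→C 5·16=80, R→C 2·13=26, S→C 7·9=63, T→C 2·9=18, U→C 6·22=132, V→C 11·14=154. Service cost 725.
{B}: service cost 754
{D}: service cost 961
Among all 4 size-1 choices, {C} is lowest.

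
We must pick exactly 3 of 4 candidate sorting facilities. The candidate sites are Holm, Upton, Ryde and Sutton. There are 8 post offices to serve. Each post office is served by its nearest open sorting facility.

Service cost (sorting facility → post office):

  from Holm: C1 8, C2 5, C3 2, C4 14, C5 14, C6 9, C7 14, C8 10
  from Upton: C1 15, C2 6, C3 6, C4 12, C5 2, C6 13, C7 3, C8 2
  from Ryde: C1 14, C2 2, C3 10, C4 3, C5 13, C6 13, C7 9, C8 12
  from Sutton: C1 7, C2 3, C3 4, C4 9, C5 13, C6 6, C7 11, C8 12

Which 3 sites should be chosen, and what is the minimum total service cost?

With exactly 3 open, each post office uses its cheapest among the chosen.
{Upton, Ryde, Sutton}: C1→Sutton 7, C2→Ryde 2, C3→Sutton 4, C4→Ryde 3, C5→Upton 2, C6→Sutton 6, C7→Upton 3, C8→Upton 2. Service cost 29.
{Holm, Upton, Ryde}: service cost 31
{Holm, Upton, Sutton}: service cost 34
Among all 4 size-3 choices, {Upton, Ryde, Sutton} is lowest.

Choose Upton, Ryde and Sutton; total service cost 29.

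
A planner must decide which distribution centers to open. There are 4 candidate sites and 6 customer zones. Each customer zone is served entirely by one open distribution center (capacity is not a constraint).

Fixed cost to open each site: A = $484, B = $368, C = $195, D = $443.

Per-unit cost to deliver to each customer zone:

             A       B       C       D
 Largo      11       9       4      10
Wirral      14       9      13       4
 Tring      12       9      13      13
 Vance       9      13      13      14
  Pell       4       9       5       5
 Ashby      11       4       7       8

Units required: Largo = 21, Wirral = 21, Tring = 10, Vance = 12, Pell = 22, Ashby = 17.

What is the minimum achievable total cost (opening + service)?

Minimum total cost: 1067

For any fixed open set, each customer zone goes to its cheapest open site; total = fixed + service.
{C}: Largo→C 4·21=84, Wirral→C 13·21=273, Tring→C 13·10=130, Vance→C 13·12=156, Pell→C 5·22=110, Ashby→C 7·17=119. Service 872; fixed 195; total 1067.
{B}: Largo→B 9·21=189, Wirral→B 9·21=189, Tring→B 9·10=90, Vance→B 13·12=156, Pell→B 9·22=198, Ashby→B 4·17=68. Service 890; fixed 368; total 1258.
{B, C}: service 697 + fixed 563 = 1260
{A, B, C, D}: service 522 + fixed 1490 = 2012
(All 15 nonempty subsets were checked; C only is lowest.)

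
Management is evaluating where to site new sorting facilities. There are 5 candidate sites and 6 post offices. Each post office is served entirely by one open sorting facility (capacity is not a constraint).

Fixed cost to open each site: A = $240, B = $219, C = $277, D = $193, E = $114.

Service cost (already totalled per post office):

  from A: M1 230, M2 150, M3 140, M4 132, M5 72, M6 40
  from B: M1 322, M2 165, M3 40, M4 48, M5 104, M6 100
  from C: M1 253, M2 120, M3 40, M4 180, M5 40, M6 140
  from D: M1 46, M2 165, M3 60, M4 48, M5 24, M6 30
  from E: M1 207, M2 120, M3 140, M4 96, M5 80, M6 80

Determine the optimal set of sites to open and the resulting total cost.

Open D only; minimum total cost 566.

For any fixed open set, each post office goes to its cheapest open site; total = fixed + service.
{D}: M1→D 46, M2→D 165, M3→D 60, M4→D 48, M5→D 24, M6→D 30. Service 373; fixed 193; total 566.
{D, E}: service 328 + fixed 307 = 635
{B, D}: M1→D 46, M2→B 165, M3→B 40, M4→B 48, M5→D 24, M6→D 30. Service 353; fixed 412; total 765.
{A, B, C, D, E}: service 308 + fixed 1043 = 1351
No other subset beats 566.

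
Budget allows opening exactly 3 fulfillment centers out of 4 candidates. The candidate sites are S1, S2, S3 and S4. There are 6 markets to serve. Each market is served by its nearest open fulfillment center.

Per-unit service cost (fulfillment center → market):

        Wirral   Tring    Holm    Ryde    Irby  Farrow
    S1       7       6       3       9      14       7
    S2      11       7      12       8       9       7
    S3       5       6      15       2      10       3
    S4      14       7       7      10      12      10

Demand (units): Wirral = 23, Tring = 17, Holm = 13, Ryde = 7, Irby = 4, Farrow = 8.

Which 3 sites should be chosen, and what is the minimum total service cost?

With exactly 3 open, each market uses its cheapest among the chosen.
{S1, S2, S3}: Wirral→S3 5·23=115, Tring→S1 6·17=102, Holm→S1 3·13=39, Ryde→S3 2·7=14, Irby→S2 9·4=36, Farrow→S3 3·8=24. Service cost 330.
{S1, S3, S4}: service cost 334
{S2, S3, S4}: service cost 382
Among all 4 size-3 choices, {S1, S2, S3} is lowest.

Choose S1, S2 and S3; total service cost 330.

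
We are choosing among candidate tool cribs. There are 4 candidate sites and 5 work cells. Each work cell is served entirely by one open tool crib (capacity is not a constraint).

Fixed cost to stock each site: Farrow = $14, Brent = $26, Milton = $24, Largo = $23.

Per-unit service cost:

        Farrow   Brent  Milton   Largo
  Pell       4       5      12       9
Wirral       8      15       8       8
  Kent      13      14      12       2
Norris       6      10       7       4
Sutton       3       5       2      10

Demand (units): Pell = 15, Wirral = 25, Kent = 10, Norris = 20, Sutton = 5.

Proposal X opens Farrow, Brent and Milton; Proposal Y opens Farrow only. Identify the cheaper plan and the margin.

Proposal Y is cheaper by 35.

Proposal X: {Farrow, Brent, Milton}: Pell→Farrow 4·15=60, Wirral→Farrow 8·25=200, Kent→Milton 12·10=120, Norris→Farrow 6·20=120, Sutton→Milton 2·5=10. Service 510; fixed 64; total 574.
Proposal Y: {Farrow}: Pell→Farrow 4·15=60, Wirral→Farrow 8·25=200, Kent→Farrow 13·10=130, Norris→Farrow 6·20=120, Sutton→Farrow 3·5=15. Service 525; fixed 14; total 539.
Difference: |574 − 539| = 35.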